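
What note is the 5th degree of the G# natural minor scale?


Solution.
Natural minor scale pattern: W-H-W-W-H-W-W (2-1-2-2-1-2-2 semitones)
Starting from G#:
  G# + 2 semitones → A#
  A# + 1 semitone → B
  B + 2 semitones → C#
  C# + 2 semitones → D#
  D# + 1 semitone → E
  E + 2 semitones → F#
  F# + 2 semitones → G#
Scale: G# A# B C# D# E F#
Degree 5 = D#


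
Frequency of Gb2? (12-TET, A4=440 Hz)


f = 440 × 2^(n/12) where n = semitones from A4
Gb2: -27 semitones from A4
f = 440 × 2^(-27/12)
f = 92.50 Hz


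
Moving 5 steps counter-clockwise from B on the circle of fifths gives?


Step by step:
Each counter-clockwise step moves down a perfect 5th (= up a perfect 4th)
From B: B → E → A → D → G → C
= C


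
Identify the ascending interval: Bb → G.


Let's work it out.
Letter names: B → G spans 6 letter names → a 6th
Semitones: Bb → G = 9 half-steps
A 6th of 9 semitones is a major 6th
= major 6th


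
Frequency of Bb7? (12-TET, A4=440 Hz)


Reasoning:
f = 440 × 2^(n/12) where n = semitones from A4
Bb7: 37 semitones from A4
f = 440 × 2^(37/12)
f = 3729.31 Hz


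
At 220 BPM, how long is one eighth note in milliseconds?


Let's work it out.
One quarter-note beat = 60000 / BPM = 60000 / 220 ms
Eighth note = 1/2 × quarter note
Duration = 1/2 × 60000 / 220 = 30000 / 220
= 136.4 ms


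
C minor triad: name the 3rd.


Working:
Minor triad = root + minor 3rd (3 semitones) + perfect 5th (7 semitones)
A triad on C stacks thirds, so the chord tones use letter names C-E-G
Root: C
Minor 3rd above C: Eb
Perfect 5th above C: G
The 3rd = Eb


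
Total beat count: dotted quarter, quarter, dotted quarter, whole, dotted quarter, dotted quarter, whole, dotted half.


Working:
Beat values:
  dotted quarter = 1.5 beats
  quarter = 1 beat
  dotted quarter = 1.5 beats
  whole = 4 beats
  dotted quarter = 1.5 beats
  dotted quarter = 1.5 beats
  whole = 4 beats
  dotted half = 3 beats
Sum = 1.5 + 1 + 1.5 + 4 + 1.5 + 1.5 + 4 + 3
= 18 beats


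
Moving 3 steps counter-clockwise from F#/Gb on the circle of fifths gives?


Let's work it out.
Each counter-clockwise step moves down a perfect 5th (= up a perfect 4th)
From F#/Gb: F#/Gb → B → E → A
= A


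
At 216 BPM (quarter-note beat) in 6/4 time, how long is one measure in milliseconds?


Working:
Quarter-note beat duration = 60000 / 216 ms
Beats per measure (6/4) = 6
One measure = 6 × 60000 / 216 = 360000 / 216 ms
= 1666.7 ms


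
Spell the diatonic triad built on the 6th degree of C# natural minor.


Let's work it out.
C# natural minor scale: C# D# E F# G# A B
Diatonic triad on degree 6 stacks scale notes 6, 1, 3: A C# E
A→C# = 4 semitones; A→E = 7 semitones → major triad
= A C# E (major)


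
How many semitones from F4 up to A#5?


Reasoning:
Absolute semitone position = octave×12 + chromatic position
F4: 4×12 + 5 = 53
A#5: 5×12 + 10 = 70
Difference = 70 - 53 = 17
= 17 semitones


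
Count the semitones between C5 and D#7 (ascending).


Let's work it out.
Absolute semitone position = octave×12 + chromatic position
C5: 5×12 + 0 = 60
D#7: 7×12 + 3 = 87
Difference = 87 - 60 = 27
= 27 semitones


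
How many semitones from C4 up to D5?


Working:
Absolute semitone position = octave×12 + chromatic position
C4: 4×12 + 0 = 48
D5: 5×12 + 2 = 62
Difference = 62 - 48 = 14
= 14 semitones


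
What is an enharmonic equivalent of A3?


Solution.
Enharmonic notes sound the same pitch but are spelled with different letter names
A and G## name the same pitch class
= G##3


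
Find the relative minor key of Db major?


The relative minor shares the major's key signature and starts on its 6th degree
6th degree = a major 6th above the tonic; a major 6th above Db is Bb
→ relative minor of Db major is Bb minor
= Bb minor


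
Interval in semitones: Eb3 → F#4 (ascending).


Working:
Absolute semitone position = octave×12 + chromatic position
Eb3: 3×12 + 3 = 39
F#4: 4×12 + 6 = 54
Difference = 54 - 39 = 15
= 15 semitones


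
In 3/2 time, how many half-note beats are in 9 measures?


Reasoning:
Time signature 3/2: the bottom number 2 means the half note gets one count
The top number 3 means 3 half-note beats per measure
Total = 3 × 9 measures
= 27 half-note beats


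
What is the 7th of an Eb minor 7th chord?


Step by step:
Minor 7th chord = root + minor 3rd + perfect 5th + minor 7th
Seventh chords stack in thirds, so the letter names are E-G-B-D
Root: Eb
Minor 3rd above Eb: Gb
Perfect 5th above Eb: Bb
Minor 7th above Eb: Db
The 7th = Db


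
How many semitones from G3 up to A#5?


Working:
Absolute semitone position = octave×12 + chromatic position
G3: 3×12 + 7 = 43
A#5: 5×12 + 10 = 70
Difference = 70 - 43 = 27
= 27 semitones


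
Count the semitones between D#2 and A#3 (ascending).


Solution.
Absolute semitone position = octave×12 + chromatic position
D#2: 2×12 + 3 = 27
A#3: 3×12 + 10 = 46
Difference = 46 - 27 = 19
= 19 semitones


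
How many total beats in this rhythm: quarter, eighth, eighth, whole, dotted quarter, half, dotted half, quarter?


Beat values:
  quarter = 1 beat
  eighth = 0.5 beats
  eighth = 0.5 beats
  whole = 4 beats
  dotted quarter = 1.5 beats
  half = 2 beats
  dotted half = 3 beats
  quarter = 1 beat
Sum = 1 + 0.5 + 0.5 + 4 + 1.5 + 2 + 3 + 1
= 13.5 beats


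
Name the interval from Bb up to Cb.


Step by step:
Letter names: B → C spans 2 letter names → a 2nd
Semitones: Bb → Cb = 1 half-step
A 2nd of 1 semitone is a minor 2nd
= minor 2nd


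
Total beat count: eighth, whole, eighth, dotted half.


Beat values:
  eighth = 0.5 beats
  whole = 4 beats
  eighth = 0.5 beats
  dotted half = 3 beats
Sum = 0.5 + 4 + 0.5 + 3
= 8 beats


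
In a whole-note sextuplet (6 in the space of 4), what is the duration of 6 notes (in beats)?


Reasoning:
Sextuplet: 6 notes occupy the space of 4 whole notes
Space = 4 × 4 = 16 beats
Each sextuplet note = 16 / 6 = 8/3 beats
6 notes = 6 × 8/3 = 16
= 16 beats


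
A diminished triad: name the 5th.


Step by step:
Diminished triad = root + minor 3rd (3 semitones) + diminished 5th (6 semitones)
A triad on A stacks thirds, so the chord tones use letter names A-C-E
Root: A
Minor 3rd above A: C
Diminished 5th above A: Eb
The 5th = Eb


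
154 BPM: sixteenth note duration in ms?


One quarter-note beat = 60000 / BPM = 60000 / 154 ms
Sixteenth note = 1/4 × quarter note
Duration = 1/4 × 60000 / 154 = 15000 / 154
= 97.4 ms


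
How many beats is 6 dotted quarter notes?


Reasoning:
Base quarter note = 1 beat
Dot 1 adds half the previous value: +1/2
One dotted quarter = 1 + 1/2 = 3/2
6 of them = 6 × 3/2 = 9
= 9 beats


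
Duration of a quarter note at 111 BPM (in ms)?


Working:
One quarter-note beat = 60000 / BPM = 60000 / 111 ms
Duration = 60000 / 111
= 540.5 ms


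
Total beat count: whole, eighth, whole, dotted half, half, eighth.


Beat values:
  whole = 4 beats
  eighth = 0.5 beats
  whole = 4 beats
  dotted half = 3 beats
  half = 2 beats
  eighth = 0.5 beats
Sum = 4 + 0.5 + 4 + 3 + 2 + 0.5
= 14 beats


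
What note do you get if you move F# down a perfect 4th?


Let's work it out.
perfect 4th: 4 letter names, 5 semitones
Letter: F - 3 → C
Pitch: F# - 5 semitones, spelled as a C → C#
= C#


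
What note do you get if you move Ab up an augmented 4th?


Let's work it out.
augmented 4th: 4 letter names, 6 semitones
Letter: A + 3 → D
Pitch: Ab + 6 semitones, spelled as a D → D
= D


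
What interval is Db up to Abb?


Solution.
Letter names: D → A spans 5 letter names → a 5th
Semitones: Db → Abb = 6 half-steps
A 5th of 6 semitones is a diminished 5th
= diminished 5th


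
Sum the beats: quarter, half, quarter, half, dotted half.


Beat values:
  quarter = 1 beat
  half = 2 beats
  quarter = 1 beat
  half = 2 beats
  dotted half = 3 beats
Sum = 1 + 2 + 1 + 2 + 3
= 9 beats


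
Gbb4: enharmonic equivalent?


Solution.
Enharmonic notes sound the same pitch but are spelled with different letter names
Gbb and F name the same pitch class
= F4


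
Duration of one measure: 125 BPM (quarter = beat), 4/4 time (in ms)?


Working:
Quarter-note beat duration = 60000 / 125 ms
Beats per measure (4/4) = 4
One measure = 4 × 60000 / 125 = 240000 / 125 ms
= 1920.0 ms


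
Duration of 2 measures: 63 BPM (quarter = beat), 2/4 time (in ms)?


Quarter-note beat duration = 60000 / 63 ms
Beats per measure (2/4) = 2
One measure = 2 × 60000 / 63 = 120000 / 63 ms
2 measures = 2 × 120000 / 63 = 240000 / 63
= 3809.5 ms


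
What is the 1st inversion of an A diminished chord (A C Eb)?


Let's work it out.
Root position: A C Eb
1st inversion: move root up an octave
Bass note: C
Notes (bottom to top) = C Eb A


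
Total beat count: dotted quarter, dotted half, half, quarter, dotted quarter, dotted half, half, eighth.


Beat values:
  dotted quarter = 1.5 beats
  dotted half = 3 beats
  half = 2 beats
  quarter = 1 beat
  dotted quarter = 1.5 beats
  dotted half = 3 beats
  half = 2 beats
  eighth = 0.5 beats
Sum = 1.5 + 3 + 2 + 1 + 1.5 + 3 + 2 + 0.5
= 14.5 beats


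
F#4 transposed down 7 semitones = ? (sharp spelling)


Working:
F#4: chromatic position 6 in octave 4 → absolute = 4×12 + 6 = 54
Transpose down 7: 54 - 7 = 47
47 = 3×12 + 11 → B in octave 3
Result = B3


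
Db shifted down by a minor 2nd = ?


Reasoning:
minor 2nd: 2 letter names, 1 semitones
Letter: D - 1 → C
Pitch: Db - 1 semitones, spelled as a C → C
= C


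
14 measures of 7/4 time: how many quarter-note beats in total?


Step by step:
Time signature 7/4: the bottom number 4 means the quarter note gets one count
The top number 7 means 7 quarter-note beats per measure
Total = 7 × 14 measures
= 98 quarter-note beats


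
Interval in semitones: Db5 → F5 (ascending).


Step by step:
Absolute semitone position = octave×12 + chromatic position
Db5: 5×12 + 1 = 61
F5: 5×12 + 5 = 65
Difference = 65 - 61 = 4
= 4 semitones


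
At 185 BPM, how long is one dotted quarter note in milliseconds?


One quarter-note beat = 60000 / BPM = 60000 / 185 ms
Dotted quarter note = 3/2 × quarter note
Duration = 3/2 × 60000 / 185 = 90000 / 185
= 486.5 ms


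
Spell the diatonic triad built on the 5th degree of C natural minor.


C natural minor scale: C D Eb F G Ab Bb
Diatonic triad on degree 5 stacks scale notes 5, 7, 2: G Bb D
G→Bb = 3 semitones; G→D = 7 semitones → minor triad
= G Bb D (minor)


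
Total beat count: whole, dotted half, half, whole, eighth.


Solution.
Beat values:
  whole = 4 beats
  dotted half = 3 beats
  half = 2 beats
  whole = 4 beats
  eighth = 0.5 beats
Sum = 4 + 3 + 2 + 4 + 0.5
= 13.5 beats


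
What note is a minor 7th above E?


Reasoning:
A 7th spans 7 letter names, so from E we land on D
A minor 7th = 10 semitones above E
Spell D at that pitch: D
= D


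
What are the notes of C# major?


Let's work it out.
Major scale pattern: W-W-H-W-W-W-H (2-2-1-2-2-2-1 semitones)
Starting from C#:
  C# + 2 semitones → D#
  D# + 2 semitones → E#
  E# + 1 semitone → F#
  F# + 2 semitones → G#
  G# + 2 semitones → A#
  A# + 2 semitones → B#
  B# + 1 semitone → C#
Scale = C# D# E# F# G# A# B#


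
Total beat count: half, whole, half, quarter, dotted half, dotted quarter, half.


Let's work it out.
Beat values:
  half = 2 beats
  whole = 4 beats
  half = 2 beats
  quarter = 1 beat
  dotted half = 3 beats
  dotted quarter = 1.5 beats
  half = 2 beats
Sum = 2 + 4 + 2 + 1 + 3 + 1.5 + 2
= 15.5 beats


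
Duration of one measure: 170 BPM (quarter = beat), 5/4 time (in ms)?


Solution.
Quarter-note beat duration = 60000 / 170 ms
Beats per measure (5/4) = 5
One measure = 5 × 60000 / 170 = 300000 / 170 ms
= 1764.7 ms


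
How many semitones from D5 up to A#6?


Reasoning:
Absolute semitone position = octave×12 + chromatic position
D5: 5×12 + 2 = 62
A#6: 6×12 + 10 = 82
Difference = 82 - 62 = 20
= 20 semitones


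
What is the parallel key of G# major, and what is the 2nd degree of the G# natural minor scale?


Working:
Parallel keys share the same tonic but differ in mode
G# major → parallel is G# minor
G# natural minor scale: G# A# B C# D# E F#
= G# minor; 2nd degree = A#


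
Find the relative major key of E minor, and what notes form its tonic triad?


Solution.
The relative major shares the key signature and is a minor 3rd above the minor tonic
A minor 3rd above E is G
→ relative major of E minor is G major
Tonic triad of G major = root + major 3rd + perfect 5th = G B D
= G major; triad = G B D


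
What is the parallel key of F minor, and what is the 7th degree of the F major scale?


Reasoning:
Parallel keys share the same tonic but differ in mode
F minor → parallel is F major
F major scale: F G A Bb C D E
= F major; 7th degree = E


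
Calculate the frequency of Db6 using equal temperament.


Working:
f = 440 × 2^(n/12) where n = semitones from A4
Db6: 16 semitones from A4
f = 440 × 2^(16/12)
f = 1108.73 Hz


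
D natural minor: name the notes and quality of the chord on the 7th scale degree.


Reasoning:
D natural minor scale: D E F G A Bb C
Diatonic triad on degree 7 stacks scale notes 7, 2, 4: C E G
C→E = 4 semitones; C→G = 7 semitones → major triad
= C E G (major)


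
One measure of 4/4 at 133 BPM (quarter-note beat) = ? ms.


Solution.
Quarter-note beat duration = 60000 / 133 ms
Beats per measure (4/4) = 4
One measure = 4 × 60000 / 133 = 240000 / 133 ms
= 1804.5 ms


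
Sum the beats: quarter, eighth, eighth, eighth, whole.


Working:
Beat values:
  quarter = 1 beat
  eighth = 0.5 beats
  eighth = 0.5 beats
  eighth = 0.5 beats
  whole = 4 beats
Sum = 1 + 0.5 + 0.5 + 0.5 + 4
= 6.5 beats


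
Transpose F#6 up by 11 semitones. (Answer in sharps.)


F#6: chromatic position 6 in octave 6 → absolute = 6×12 + 6 = 78
Transpose up 11: 78 + 11 = 89
89 = 7×12 + 5 → F in octave 7
Result = F7


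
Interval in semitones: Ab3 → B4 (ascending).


Solution.
Absolute semitone position = octave×12 + chromatic position
Ab3: 3×12 + 8 = 44
B4: 4×12 + 11 = 59
Difference = 59 - 44 = 15
= 15 semitones


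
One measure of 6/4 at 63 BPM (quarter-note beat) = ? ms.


Working:
Quarter-note beat duration = 60000 / 63 ms
Beats per measure (6/4) = 6
One measure = 6 × 60000 / 63 = 360000 / 63 ms
= 5714.3 ms


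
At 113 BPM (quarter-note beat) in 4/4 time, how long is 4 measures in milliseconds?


Step by step:
Quarter-note beat duration = 60000 / 113 ms
Beats per measure (4/4) = 4
One measure = 4 × 60000 / 113 = 240000 / 113 ms
4 measures = 4 × 240000 / 113 = 960000 / 113
= 8495.6 ms


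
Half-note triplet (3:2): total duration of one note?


Reasoning:
Triplet: 3 notes occupy the space of 2 half notes
Space = 2 × 2 = 4 beats
Each triplet note = 4 / 3 = 4/3 beats
= 4/3 beats


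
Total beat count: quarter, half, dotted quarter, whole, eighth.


Step by step:
Beat values:
  quarter = 1 beat
  half = 2 beats
  dotted quarter = 1.5 beats
  whole = 4 beats
  eighth = 0.5 beats
Sum = 1 + 2 + 1.5 + 4 + 0.5
= 9 beats


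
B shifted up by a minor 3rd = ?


minor 3rd: 3 letter names, 3 semitones
Letter: B + 2 → D
Pitch: B + 3 semitones, spelled as a D → D
= D


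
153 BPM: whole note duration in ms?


Reasoning:
One quarter-note beat = 60000 / BPM = 60000 / 153 ms
Whole note = 4 × quarter note
Duration = 4 × 60000 / 153 = 240000 / 153
= 1568.6 ms


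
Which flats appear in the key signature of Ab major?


Working:
Flat major keys: C(0), F(1), Bb(2), Eb(3), Ab(4), Db(5), Gb(6), Cb(7)
Ab major has 4 flats
Order of flats: Bb Eb Ab Db Gb Cb Fb → first 4: Bb, Eb, Ab, Db
= Bb, Eb, Ab, Db


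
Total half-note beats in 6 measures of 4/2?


Time signature 4/2: the bottom number 2 means the half note gets one count
The top number 4 means 4 half-note beats per measure
Total = 4 × 6 measures
= 24 half-note beats


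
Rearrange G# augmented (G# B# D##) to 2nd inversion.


Reasoning:
Root position: G# B# D##
2nd inversion: move root and 3rd up an octave
Bass note: D##
Notes (bottom to top) = D## G# B#


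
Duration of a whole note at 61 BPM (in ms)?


Solution.
One quarter-note beat = 60000 / BPM = 60000 / 61 ms
Whole note = 4 × quarter note
Duration = 4 × 60000 / 61 = 240000 / 61
= 3934.4 ms


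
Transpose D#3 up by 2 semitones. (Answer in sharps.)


Reasoning:
D#3: chromatic position 3 in octave 3 → absolute = 3×12 + 3 = 39
Transpose up 2: 39 + 2 = 41
41 = 3×12 + 5 → F in octave 3
Result = F3


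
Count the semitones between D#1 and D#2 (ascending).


Step by step:
Absolute semitone position = octave×12 + chromatic position
D#1: 1×12 + 3 = 15
D#2: 2×12 + 3 = 27
Difference = 27 - 15 = 12
= 12 semitones


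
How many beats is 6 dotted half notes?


Base half note = 2 beats
Dot 1 adds half the previous value: +1
One dotted half = 2 + 1 = 3
6 of them = 6 × 3 = 18
= 18 beats


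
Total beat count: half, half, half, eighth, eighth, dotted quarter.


Beat values:
  half = 2 beats
  half = 2 beats
  half = 2 beats
  eighth = 0.5 beats
  eighth = 0.5 beats
  dotted quarter = 1.5 beats
Sum = 2 + 2 + 2 + 0.5 + 0.5 + 1.5
= 8.5 beats


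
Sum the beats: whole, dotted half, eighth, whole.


Beat values:
  whole = 4 beats
  dotted half = 3 beats
  eighth = 0.5 beats
  whole = 4 beats
Sum = 4 + 3 + 0.5 + 4
= 11.5 beats


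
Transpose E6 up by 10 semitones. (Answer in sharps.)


Solution.
E6: chromatic position 4 in octave 6 → absolute = 6×12 + 4 = 76
Transpose up 10: 76 + 10 = 86
86 = 7×12 + 2 → D in octave 7
Result = D7


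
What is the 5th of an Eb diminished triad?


Step by step:
Diminished triad = root + minor 3rd (3 semitones) + diminished 5th (6 semitones)
A triad on Eb stacks thirds, so the chord tones use letter names E-G-B
Root: Eb
Minor 3rd above Eb: Gb
Diminished 5th above Eb: Bbb
The 5th = Bbb


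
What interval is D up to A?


Reasoning:
Letter names: D → A spans 5 letter names → a 5th
Semitones: D → A = 7 half-steps
A 5th of 7 semitones is a perfect 5th
= perfect 5th


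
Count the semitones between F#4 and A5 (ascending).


Working:
Absolute semitone position = octave×12 + chromatic position
F#4: 4×12 + 6 = 54
A5: 5×12 + 9 = 69
Difference = 69 - 54 = 15
= 15 semitones


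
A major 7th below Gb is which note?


Step by step:
A 7th spans 7 letter names, so from G we land on A
A major 7th = 11 semitones below Gb
Spell A at that pitch: Abb
= Abb


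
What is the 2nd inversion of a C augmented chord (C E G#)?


Solution.
Root position: C E G#
2nd inversion: move root and 3rd up an octave
Bass note: G#
Notes (bottom to top) = G# C E


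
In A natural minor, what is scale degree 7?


Solution.
Natural minor scale pattern: W-H-W-W-H-W-W (2-1-2-2-1-2-2 semitones)
Starting from A:
  A + 2 semitones → B
  B + 1 semitone → C
  C + 2 semitones → D
  D + 2 semitones → E
  E + 1 semitone → F
  F + 2 semitones → G
  G + 2 semitones → A
Scale: A B C D E F G
Degree 7 = G


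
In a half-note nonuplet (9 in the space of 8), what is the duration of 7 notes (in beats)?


Let's work it out.
Nonuplet: 9 notes occupy the space of 8 half notes
Space = 8 × 2 = 16 beats
Each nonuplet note = 16 / 9 = 16/9 beats
7 notes = 7 × 16/9 = 112/9
= 112/9 beats


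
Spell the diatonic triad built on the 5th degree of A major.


Working:
A major scale: A B C# D E F# G#
Diatonic triad on degree 5 stacks scale notes 5, 7, 2: E G# B
E→G# = 4 semitones; E→B = 7 semitones → major triad
= E G# B (major)


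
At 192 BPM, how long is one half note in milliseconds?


One quarter-note beat = 60000 / BPM = 60000 / 192 ms
Half note = 2 × quarter note
Duration = 2 × 60000 / 192 = 120000 / 192
= 625.0 ms


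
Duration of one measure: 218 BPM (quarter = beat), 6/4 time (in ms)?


Quarter-note beat duration = 60000 / 218 ms
Beats per measure (6/4) = 6
One measure = 6 × 60000 / 218 = 360000 / 218 ms
= 1651.4 ms


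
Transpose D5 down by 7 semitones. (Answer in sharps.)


Reasoning:
D5: chromatic position 2 in octave 5 → absolute = 5×12 + 2 = 62
Transpose down 7: 62 - 7 = 55
55 = 4×12 + 7 → G in octave 4
Result = G4


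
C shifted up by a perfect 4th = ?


Solution.
perfect 4th: 4 letter names, 5 semitones
Letter: C + 3 → F
Pitch: C + 5 semitones, spelled as an F → F
= F


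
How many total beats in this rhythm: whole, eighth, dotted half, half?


Step by step:
Beat values:
  whole = 4 beats
  eighth = 0.5 beats
  dotted half = 3 beats
  half = 2 beats
Sum = 4 + 0.5 + 3 + 2
= 9.5 beats


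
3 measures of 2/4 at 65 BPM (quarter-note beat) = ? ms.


Working:
Quarter-note beat duration = 60000 / 65 ms
Beats per measure (2/4) = 2
One measure = 2 × 60000 / 65 = 120000 / 65 ms
3 measures = 3 × 120000 / 65 = 360000 / 65
= 5538.5 ms


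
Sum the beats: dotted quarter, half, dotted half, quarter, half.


Reasoning:
Beat values:
  dotted quarter = 1.5 beats
  half = 2 beats
  dotted half = 3 beats
  quarter = 1 beat
  half = 2 beats
Sum = 1.5 + 2 + 3 + 1 + 2
= 9.5 beats


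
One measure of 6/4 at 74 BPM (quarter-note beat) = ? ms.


Step by step:
Quarter-note beat duration = 60000 / 74 ms
Beats per measure (6/4) = 6
One measure = 6 × 60000 / 74 = 360000 / 74 ms
= 4864.9 ms


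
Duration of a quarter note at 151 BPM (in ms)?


Step by step:
One quarter-note beat = 60000 / BPM = 60000 / 151 ms
Duration = 60000 / 151
= 397.4 ms


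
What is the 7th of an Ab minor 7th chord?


Let's work it out.
Minor 7th chord = root + minor 3rd + perfect 5th + minor 7th
Seventh chords stack in thirds, so the letter names are A-C-E-G
Root: Ab
Minor 3rd above Ab: Cb
Perfect 5th above Ab: Eb
Minor 7th above Ab: Gb
The 7th = Gb


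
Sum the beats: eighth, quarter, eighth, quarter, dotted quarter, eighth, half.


Beat values:
  eighth = 0.5 beats
  quarter = 1 beat
  eighth = 0.5 beats
  quarter = 1 beat
  dotted quarter = 1.5 beats
  eighth = 0.5 beats
  half = 2 beats
Sum = 0.5 + 1 + 0.5 + 1 + 1.5 + 0.5 + 2
= 7 beats


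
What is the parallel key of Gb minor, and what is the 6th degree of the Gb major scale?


Parallel keys share the same tonic but differ in mode
Gb minor → parallel is Gb major
Gb major scale: Gb Ab Bb Cb Db Eb F
= Gb major; 6th degree = Eb


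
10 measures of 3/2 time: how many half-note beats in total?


Reasoning:
Time signature 3/2: the bottom number 2 means the half note gets one count
The top number 3 means 3 half-note beats per measure
Total = 3 × 10 measures
= 30 half-note beats


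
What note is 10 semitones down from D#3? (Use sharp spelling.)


Let's work it out.
D#3: chromatic position 3 in octave 3 → absolute = 3×12 + 3 = 39
Transpose down 10: 39 - 10 = 29
29 = 2×12 + 5 → F in octave 2
Result = F2


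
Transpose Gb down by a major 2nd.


major 2nd: 2 letter names, 2 semitones
Letter: G - 1 → F
Pitch: Gb - 2 semitones, spelled as an F → Fb
= Fb


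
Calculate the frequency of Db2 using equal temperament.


Step by step:
f = 440 × 2^(n/12) where n = semitones from A4
Db2: -32 semitones from A4
f = 440 × 2^(-32/12)
f = 69.30 Hz


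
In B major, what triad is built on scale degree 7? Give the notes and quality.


Solution.
B major scale: B C# D# E F# G# A#
Diatonic triad on degree 7 stacks scale notes 7, 2, 4: A# C# E
A#→C# = 3 semitones; A#→E = 6 semitones → diminished triad
= A# C# E (diminished)


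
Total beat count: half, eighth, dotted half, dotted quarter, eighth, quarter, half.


Let's work it out.
Beat values:
  half = 2 beats
  eighth = 0.5 beats
  dotted half = 3 beats
  dotted quarter = 1.5 beats
  eighth = 0.5 beats
  quarter = 1 beat
  half = 2 beats
Sum = 2 + 0.5 + 3 + 1.5 + 0.5 + 1 + 2
= 10.5 beats


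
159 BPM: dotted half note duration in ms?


Step by step:
One quarter-note beat = 60000 / BPM = 60000 / 159 ms
Dotted half note = 3 × quarter note
Duration = 3 × 60000 / 159 = 180000 / 159
= 1132.1 ms


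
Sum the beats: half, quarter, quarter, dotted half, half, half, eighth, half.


Beat values:
  half = 2 beats
  quarter = 1 beat
  quarter = 1 beat
  dotted half = 3 beats
  half = 2 beats
  half = 2 beats
  eighth = 0.5 beats
  half = 2 beats
Sum = 2 + 1 + 1 + 3 + 2 + 2 + 0.5 + 2
= 13.5 beats


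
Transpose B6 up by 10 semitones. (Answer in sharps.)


B6: chromatic position 11 in octave 6 → absolute = 6×12 + 11 = 83
Transpose up 10: 83 + 10 = 93
93 = 7×12 + 9 → A in octave 7
Result = A7


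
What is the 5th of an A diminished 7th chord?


Diminished 7th chord = root + minor 3rd + diminished 5th + diminished 7th
Seventh chords stack in thirds, so the letter names are A-C-E-G
Root: A
Minor 3rd above A: C
Diminished 5th above A: Eb
Diminished 7th above A: Gb
The 5th = Eb


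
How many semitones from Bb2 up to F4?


Absolute semitone position = octave×12 + chromatic position
Bb2: 2×12 + 10 = 34
F4: 4×12 + 5 = 53
Difference = 53 - 34 = 19
= 19 semitones


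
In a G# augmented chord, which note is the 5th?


Step by step:
Augmented triad = root + major 3rd (4 semitones) + augmented 5th (8 semitones)
A triad on G# stacks thirds, so the chord tones use letter names G-B-D
Root: G#
Major 3rd above G#: B#
Augmented 5th above G#: D##
The 5th = D##


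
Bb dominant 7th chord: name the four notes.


Step by step:
Dominant 7th chord = root + major 3rd + perfect 5th + minor 7th
Seventh chords stack in thirds, so the letter names are B-D-F-A
Root: Bb
Major 3rd above Bb: D
Perfect 5th above Bb: F
Minor 7th above Bb: Ab
Chord = Bb D F Ab


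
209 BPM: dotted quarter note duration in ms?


Let's work it out.
One quarter-note beat = 60000 / BPM = 60000 / 209 ms
Dotted quarter note = 3/2 × quarter note
Duration = 3/2 × 60000 / 209 = 90000 / 209
= 430.6 ms


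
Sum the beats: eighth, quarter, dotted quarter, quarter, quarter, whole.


Step by step:
Beat values:
  eighth = 0.5 beats
  quarter = 1 beat
  dotted quarter = 1.5 beats
  quarter = 1 beat
  quarter = 1 beat
  whole = 4 beats
Sum = 0.5 + 1 + 1.5 + 1 + 1 + 4
= 9 beats


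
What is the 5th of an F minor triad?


Reasoning:
Minor triad = root + minor 3rd (3 semitones) + perfect 5th (7 semitones)
A triad on F stacks thirds, so the chord tones use letter names F-A-C
Root: F
Minor 3rd above F: Ab
Perfect 5th above F: C
The 5th = C


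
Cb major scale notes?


Solution.
Major scale pattern: W-W-H-W-W-W-H (2-2-1-2-2-2-1 semitones)
Starting from Cb:
  Cb + 2 semitones → Db
  Db + 2 semitones → Eb
  Eb + 1 semitone → Fb
  Fb + 2 semitones → Gb
  Gb + 2 semitones → Ab
  Ab + 2 semitones → Bb
  Bb + 1 semitone → Cb
Scale = Cb Db Eb Fb Gb Ab Bb


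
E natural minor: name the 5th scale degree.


Solution.
Natural minor scale pattern: W-H-W-W-H-W-W (2-1-2-2-1-2-2 semitones)
Starting from E:
  E + 2 semitones → F#
  F# + 1 semitone → G
  G + 2 semitones → A
  A + 2 semitones → B
  B + 1 semitone → C
  C + 2 semitones → D
  D + 2 semitones → E
Scale: E F# G A B C D
Degree 5 = B


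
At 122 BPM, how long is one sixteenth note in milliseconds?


One quarter-note beat = 60000 / BPM = 60000 / 122 ms
Sixteenth note = 1/4 × quarter note
Duration = 1/4 × 60000 / 122 = 15000 / 122
= 123.0 ms


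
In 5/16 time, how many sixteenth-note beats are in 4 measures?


Let's work it out.
Time signature 5/16: the bottom number 16 means the sixteenth note gets one count
The top number 5 means 5 sixteenth-note beats per measure
Total = 5 × 4 measures
= 20 sixteenth-note beats


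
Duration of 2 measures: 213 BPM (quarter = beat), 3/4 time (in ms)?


Quarter-note beat duration = 60000 / 213 ms
Beats per measure (3/4) = 3
One measure = 3 × 60000 / 213 = 180000 / 213 ms
2 measures = 2 × 180000 / 213 = 360000 / 213
= 1690.1 ms


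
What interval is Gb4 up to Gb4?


Reasoning:
Letter names: G → G spans 1 letter name → a unison
Semitones: Gb4 → Gb4 = 0 half-steps
A unison of 0 semitones is a perfect unison
= perfect unison


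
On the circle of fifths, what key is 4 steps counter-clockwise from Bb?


Working:
Each counter-clockwise step moves down a perfect 5th (= up a perfect 4th)
From Bb: Bb → Eb → Ab → Db → F#/Gb
= F#/Gb


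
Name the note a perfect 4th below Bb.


Working:
A 4th spans 4 letter names, so from B we land on F
A perfect 4th = 5 semitones below Bb
Spell F at that pitch: F
= F


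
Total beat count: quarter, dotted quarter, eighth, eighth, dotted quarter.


Step by step:
Beat values:
  quarter = 1 beat
  dotted quarter = 1.5 beats
  eighth = 0.5 beats
  eighth = 0.5 beats
  dotted quarter = 1.5 beats
Sum = 1 + 1.5 + 0.5 + 0.5 + 1.5
= 5 beats


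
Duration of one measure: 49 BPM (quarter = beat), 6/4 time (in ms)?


Step by step:
Quarter-note beat duration = 60000 / 49 ms
Beats per measure (6/4) = 6
One measure = 6 × 60000 / 49 = 360000 / 49 ms
= 7346.9 ms


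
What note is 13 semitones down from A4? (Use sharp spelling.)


A4: chromatic position 9 in octave 4 → absolute = 4×12 + 9 = 57
Transpose down 13: 57 - 13 = 44
44 = 3×12 + 8 → G# in octave 3
Result = G#3


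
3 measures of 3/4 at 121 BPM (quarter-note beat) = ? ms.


Working:
Quarter-note beat duration = 60000 / 121 ms
Beats per measure (3/4) = 3
One measure = 3 × 60000 / 121 = 180000 / 121 ms
3 measures = 3 × 180000 / 121 = 540000 / 121
= 4462.8 ms


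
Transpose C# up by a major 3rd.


Solution.
major 3rd: 3 letter names, 4 semitones
Letter: C + 2 → E
Pitch: C# + 4 semitones, spelled as an E → E#
= E#


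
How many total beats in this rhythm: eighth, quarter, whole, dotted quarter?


Let's work it out.
Beat values:
  eighth = 0.5 beats
  quarter = 1 beat
  whole = 4 beats
  dotted quarter = 1.5 beats
Sum = 0.5 + 1 + 4 + 1.5
= 7 beats


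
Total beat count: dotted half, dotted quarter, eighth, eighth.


Working:
Beat values:
  dotted half = 3 beats
  dotted quarter = 1.5 beats
  eighth = 0.5 beats
  eighth = 0.5 beats
Sum = 3 + 1.5 + 0.5 + 0.5
= 5.5 beats


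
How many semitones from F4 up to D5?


Absolute semitone position = octave×12 + chromatic position
F4: 4×12 + 5 = 53
D5: 5×12 + 2 = 62
Difference = 62 - 53 = 9
= 9 semitones


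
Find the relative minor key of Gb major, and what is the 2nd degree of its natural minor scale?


Let's work it out.
The relative minor shares the major's key signature and starts on its 6th degree
6th degree = a major 6th above the tonic; a major 6th above Gb is Eb
→ relative minor of Gb major is Eb minor
Eb natural minor scale: Eb F Gb Ab Bb Cb Db
= Eb minor; 2nd degree = F


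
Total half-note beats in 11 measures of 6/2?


Let's work it out.
Time signature 6/2: the bottom number 2 means the half note gets one count
The top number 6 means 6 half-note beats per measure
Total = 6 × 11 measures
= 66 half-note beats


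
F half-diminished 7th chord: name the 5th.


Step by step:
Half-diminished 7th chord = root + minor 3rd + diminished 5th + minor 7th
Seventh chords stack in thirds, so the letter names are F-A-C-E
Root: F
Minor 3rd above F: Ab
Diminished 5th above F: Cb
Minor 7th above F: Eb
The 5th = Cb


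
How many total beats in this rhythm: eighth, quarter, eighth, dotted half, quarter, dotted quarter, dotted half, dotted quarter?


Working:
Beat values:
  eighth = 0.5 beats
  quarter = 1 beat
  eighth = 0.5 beats
  dotted half = 3 beats
  quarter = 1 beat
  dotted quarter = 1.5 beats
  dotted half = 3 beats
  dotted quarter = 1.5 beats
Sum = 0.5 + 1 + 0.5 + 3 + 1 + 1.5 + 3 + 1.5
= 12 beats


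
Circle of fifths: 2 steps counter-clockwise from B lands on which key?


Reasoning:
Each counter-clockwise step moves down a perfect 5th (= up a perfect 4th)
From B: B → E → A
= A


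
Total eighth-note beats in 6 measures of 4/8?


Step by step:
Time signature 4/8: the bottom number 8 means the eighth note gets one count
The top number 4 means 4 eighth-note beats per measure
Total = 4 × 6 measures
= 24 eighth-note beats


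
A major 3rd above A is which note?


Let's work it out.
A 3rd spans 3 letter names, so from A we land on C
A major 3rd = 4 semitones above A
Spell C at that pitch: C#
= C#


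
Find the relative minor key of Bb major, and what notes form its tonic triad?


Let's work it out.
The relative minor shares the major's key signature and starts on its 6th degree
6th degree = a major 6th above the tonic; a major 6th above Bb is G
→ relative minor of Bb major is G minor
Tonic triad of G minor = root + minor 3rd + perfect 5th = G Bb D
= G minor; triad = G Bb D


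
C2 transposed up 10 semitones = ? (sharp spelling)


Reasoning:
C2: chromatic position 0 in octave 2 → absolute = 2×12 + 0 = 24
Transpose up 10: 24 + 10 = 34
34 = 2×12 + 10 → A# in octave 2
Result = A#2


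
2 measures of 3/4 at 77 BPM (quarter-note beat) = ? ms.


Quarter-note beat duration = 60000 / 77 ms
Beats per measure (3/4) = 3
One measure = 3 × 60000 / 77 = 180000 / 77 ms
2 measures = 2 × 180000 / 77 = 360000 / 77
= 4675.3 ms


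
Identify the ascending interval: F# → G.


Let's work it out.
Letter names: F → G spans 2 letter names → a 2nd
Semitones: F# → G = 1 half-step
A 2nd of 1 semitone is a minor 2nd
= minor 2nd


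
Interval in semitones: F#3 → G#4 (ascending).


Let's work it out.
Absolute semitone position = octave×12 + chromatic position
F#3: 3×12 + 6 = 42
G#4: 4×12 + 8 = 56
Difference = 56 - 42 = 14
= 14 semitones


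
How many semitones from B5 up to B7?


Absolute semitone position = octave×12 + chromatic position
B5: 5×12 + 11 = 71
B7: 7×12 + 11 = 95
Difference = 95 - 71 = 24
= 24 semitones


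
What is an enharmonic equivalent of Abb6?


Enharmonic notes sound the same pitch but are spelled with different letter names
Abb and G name the same pitch class
= G6


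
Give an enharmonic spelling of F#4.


Enharmonic notes sound the same pitch but are spelled with different letter names
F# and Gb name the same pitch class
= Gb4


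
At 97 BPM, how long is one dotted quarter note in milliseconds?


One quarter-note beat = 60000 / BPM = 60000 / 97 ms
Dotted quarter note = 3/2 × quarter note
Duration = 3/2 × 60000 / 97 = 90000 / 97
= 927.8 ms


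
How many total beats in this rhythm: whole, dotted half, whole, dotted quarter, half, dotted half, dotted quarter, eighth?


Step by step:
Beat values:
  whole = 4 beats
  dotted half = 3 beats
  whole = 4 beats
  dotted quarter = 1.5 beats
  half = 2 beats
  dotted half = 3 beats
  dotted quarter = 1.5 beats
  eighth = 0.5 beats
Sum = 4 + 3 + 4 + 1.5 + 2 + 3 + 1.5 + 0.5
= 19.5 beats


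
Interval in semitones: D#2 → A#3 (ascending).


Absolute semitone position = octave×12 + chromatic position
D#2: 2×12 + 3 = 27
A#3: 3×12 + 10 = 46
Difference = 46 - 27 = 19
= 19 semitones


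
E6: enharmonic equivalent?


Step by step:
Enharmonic notes sound the same pitch but are spelled with different letter names
E and Fb name the same pitch class
= Fb6


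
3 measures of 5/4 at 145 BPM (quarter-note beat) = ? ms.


Working:
Quarter-note beat duration = 60000 / 145 ms
Beats per measure (5/4) = 5
One measure = 5 × 60000 / 145 = 300000 / 145 ms
3 measures = 3 × 300000 / 145 = 900000 / 145
= 6206.9 ms


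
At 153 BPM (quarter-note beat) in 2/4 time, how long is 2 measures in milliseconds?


Solution.
Quarter-note beat duration = 60000 / 153 ms
Beats per measure (2/4) = 2
One measure = 2 × 60000 / 153 = 120000 / 153 ms
2 measures = 2 × 120000 / 153 = 240000 / 153
= 1568.6 ms


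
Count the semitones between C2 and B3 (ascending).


Let's work it out.
Absolute semitone position = octave×12 + chromatic position
C2: 2×12 + 0 = 24
B3: 3×12 + 11 = 47
Difference = 47 - 24 = 23
= 23 semitones


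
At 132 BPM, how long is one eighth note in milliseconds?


One quarter-note beat = 60000 / BPM = 60000 / 132 ms
Eighth note = 1/2 × quarter note
Duration = 1/2 × 60000 / 132 = 30000 / 132
= 227.3 ms


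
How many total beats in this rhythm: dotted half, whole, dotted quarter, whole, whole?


Solution.
Beat values:
  dotted half = 3 beats
  whole = 4 beats
  dotted quarter = 1.5 beats
  whole = 4 beats
  whole = 4 beats
Sum = 3 + 4 + 1.5 + 4 + 4
= 16.5 beats


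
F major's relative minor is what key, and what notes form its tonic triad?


The relative minor shares the major's key signature and starts on its 6th degree
6th degree = a major 6th above the tonic; a major 6th above F is D
→ relative minor of F major is D minor
Tonic triad of D minor = root + minor 3rd + perfect 5th = D F A
= D minor; triad = D F A


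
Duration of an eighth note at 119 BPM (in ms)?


Solution.
One quarter-note beat = 60000 / BPM = 60000 / 119 ms
Eighth note = 1/2 × quarter note
Duration = 1/2 × 60000 / 119 = 30000 / 119
= 252.1 ms


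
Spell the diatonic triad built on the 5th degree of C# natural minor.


Working:
C# natural minor scale: C# D# E F# G# A B
Diatonic triad on degree 5 stacks scale notes 5, 7, 2: G# B D#
G#→B = 3 semitones; G#→D# = 7 semitones → minor triad
= G# B D# (minor)


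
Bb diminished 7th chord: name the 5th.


Let's work it out.
Diminished 7th chord = root + minor 3rd + diminished 5th + diminished 7th
Seventh chords stack in thirds, so the letter names are B-D-F-A
Root: Bb
Minor 3rd above Bb: Db
Diminished 5th above Bb: Fb
Diminished 7th above Bb: Abb
The 5th = Fb


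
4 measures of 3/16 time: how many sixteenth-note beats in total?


Let's work it out.
Time signature 3/16: the bottom number 16 means the sixteenth note gets one count
The top number 3 means 3 sixteenth-note beats per measure
Total = 3 × 4 measures
= 12 sixteenth-note beats


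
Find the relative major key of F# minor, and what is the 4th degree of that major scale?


Solution.
The relative major shares the key signature and is a minor 3rd above the minor tonic
A minor 3rd above F# is A
→ relative major of F# minor is A major
A major scale: A B C# D E F# G#
= A major; 4th degree = D


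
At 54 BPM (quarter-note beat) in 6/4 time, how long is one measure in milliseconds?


Let's work it out.
Quarter-note beat duration = 60000 / 54 ms
Beats per measure (6/4) = 6
One measure = 6 × 60000 / 54 = 360000 / 54 ms
= 6666.7 ms


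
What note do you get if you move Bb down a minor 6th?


Let's work it out.
minor 6th: 6 letter names, 8 semitones
Letter: B - 5 → D
Pitch: Bb - 8 semitones, spelled as a D → D
= D


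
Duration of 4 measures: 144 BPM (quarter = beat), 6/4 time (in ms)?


Reasoning:
Quarter-note beat duration = 60000 / 144 ms
Beats per measure (6/4) = 6
One measure = 6 × 60000 / 144 = 360000 / 144 ms
4 measures = 4 × 360000 / 144 = 1440000 / 144
= 10000.0 ms


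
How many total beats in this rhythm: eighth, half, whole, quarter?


Let's work it out.
Beat values:
  eighth = 0.5 beats
  half = 2 beats
  whole = 4 beats
  quarter = 1 beat
Sum = 0.5 + 2 + 4 + 1
= 7.5 beats


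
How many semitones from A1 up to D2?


Step by step:
Absolute semitone position = octave×12 + chromatic position
A1: 1×12 + 9 = 21
D2: 2×12 + 2 = 26
Difference = 26 - 21 = 5
= 5 semitones


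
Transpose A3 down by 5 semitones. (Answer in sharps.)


Step by step:
A3: chromatic position 9 in octave 3 → absolute = 3×12 + 9 = 45
Transpose down 5: 45 - 5 = 40
40 = 3×12 + 4 → E in octave 3
Result = E3


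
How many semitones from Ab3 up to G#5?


Solution.
Absolute semitone position = octave×12 + chromatic position
Ab3: 3×12 + 8 = 44
G#5: 5×12 + 8 = 68
Difference = 68 - 44 = 24
= 24 semitones


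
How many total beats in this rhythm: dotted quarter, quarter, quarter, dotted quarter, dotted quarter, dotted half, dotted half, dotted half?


Solution.
Beat values:
  dotted quarter = 1.5 beats
  quarter = 1 beat
  quarter = 1 beat
  dotted quarter = 1.5 beats
  dotted quarter = 1.5 beats
  dotted half = 3 beats
  dotted half = 3 beats
  dotted half = 3 beats
Sum = 1.5 + 1 + 1 + 1.5 + 1.5 + 3 + 3 + 3
= 15.5 beats
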